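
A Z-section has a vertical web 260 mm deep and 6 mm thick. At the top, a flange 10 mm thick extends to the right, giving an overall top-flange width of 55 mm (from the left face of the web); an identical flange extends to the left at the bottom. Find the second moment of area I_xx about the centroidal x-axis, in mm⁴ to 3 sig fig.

Split into non-overlapping primitives; take the origin at the lower-left of the bounding box.
Web: 6 × 260, A = 1 560 mm², y = 130 mm, Ī = 8 788 000 mm⁴.
Top flange (beyond web): 49 × 10, A = 490 mm², y = 255 mm, Ī = 4083.3 mm⁴.
Bottom flange (beyond web): 49 × 10, A = 490 mm², y = 5 mm, Ī = 4083.3 mm⁴.
Centroid: ȳ = ΣA·y / ΣA = 130 mm.
Transfer each piece to the centroidal x-axis using Ī + A·d² with d = y − 130:
  web: d = 0 mm → contributes +8 788 000 mm⁴
  top flange (beyond web): d = 125 mm → contributes +7 660 333 mm⁴
  bottom flange (beyond web): d = -125 mm → contributes +7 660 333 mm⁴
Total I = 24 108 667 mm⁴.

I_xx ≈ 2.41 × 10⁷ mm⁴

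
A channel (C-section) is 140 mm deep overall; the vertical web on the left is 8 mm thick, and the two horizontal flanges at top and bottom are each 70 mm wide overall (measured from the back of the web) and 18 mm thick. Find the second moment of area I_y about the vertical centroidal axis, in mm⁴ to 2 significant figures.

I_y ≈ 1.6 × 10⁶ mm⁴

Break the section into simple shapes (no overlaps), measuring from the bottom-left corner of the bounding box.
Web: 8 × 140, A = 1 120 mm², x = 4 mm, Ī = 5 973 mm⁴.
Top flange (beyond web): 62 × 18, A = 1 116 mm², x = 39 mm, Ī = 357 492 mm⁴.
Bottom flange (beyond web): 62 × 18, A = 1 116 mm², x = 39 mm, Ī = 357 492 mm⁴.
Centroid: x̄ = ΣA·x / ΣA = 27.31 mm.
Transfer each piece to the vertical centroidal axis using Ī + A·d² with d = x − 27.31:
  web: d = -23.31 mm → contributes +614 297 mm⁴
  top flange (beyond web): d = 11.69 mm → contributes +510 118 mm⁴
  bottom flange (beyond web): d = 11.69 mm → contributes +510 118 mm⁴
Total I = 1 634 533 mm⁴.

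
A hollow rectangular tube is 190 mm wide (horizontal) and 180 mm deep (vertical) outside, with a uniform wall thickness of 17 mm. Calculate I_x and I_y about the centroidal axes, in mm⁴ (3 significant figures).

Treat the section as a set of non-overlapping primitives; coordinates are from the bounding-box lower-left.
Outer rectangle: 190 × 180, A = 34 200 mm², y = 90 mm, Ī = 92 340 000 mm⁴.
Inner void (subtracted): 156 × 146, A = 22 776 mm², y = 90 mm, Ī = 40 457 768 mm⁴.
By symmetry the centroid is at mid-height, ȳ = 90 mm.
All pieces are centred on the centroidal x-axis, so I = ΣĪ (holes subtracted) = 51 882 232 mm⁴.
Repeating about the centroidal y-axis gives I_y = 56 695 272 mm⁴.

I_x ≈ 5.19 × 10⁷ mm⁴, I_y ≈ 5.67 × 10⁷ mm⁴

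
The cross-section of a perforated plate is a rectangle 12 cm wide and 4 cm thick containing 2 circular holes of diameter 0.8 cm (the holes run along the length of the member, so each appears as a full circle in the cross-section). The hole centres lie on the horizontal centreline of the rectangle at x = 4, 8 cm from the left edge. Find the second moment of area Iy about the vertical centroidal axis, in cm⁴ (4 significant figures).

Split into non-overlapping primitives; take the origin at the lower-left of the bounding box.
Plate: 12 × 4, A = 48 cm², x = 6 cm, Ī = 576 cm⁴.
Hole 1 (subtracted): ⌀0.8, A = 0.502655 cm², x = 4 cm, Ī = 0.0201062 cm⁴.
Hole 2 (subtracted): ⌀0.8, A = 0.502655 cm², x = 8 cm, Ī = 0.0201062 cm⁴.
By symmetry the centroid is at mid-width, x̄ = 6 cm.
Transfer each piece to the vertical centroidal axis using Ī + A·d² with d = x − 6:
  plate: d = 0 cm → contributes +576 cm⁴
  hole 1: d = -2 cm → contributes −2.03073 cm⁴
  hole 2: d = 2 cm → contributes −2.03073 cm⁴
Total I = 571.939 cm⁴.

Iy ≈ 571.9 cm⁴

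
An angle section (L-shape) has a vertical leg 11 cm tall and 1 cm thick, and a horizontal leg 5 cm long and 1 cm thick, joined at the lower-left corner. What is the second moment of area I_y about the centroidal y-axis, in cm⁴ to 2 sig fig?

Treat the section as a set of non-overlapping primitives; coordinates are from the bounding-box lower-left.
Vertical leg: 1 × 11, A = 11 cm², x = 0.5 cm, Ī = 0.9167 cm⁴.
Horizontal leg (remainder): 4 × 1, A = 4 cm², x = 3 cm, Ī = 5.333 cm⁴.
Centroid: x̄ = ΣA·x / ΣA = 1.167 cm.
Transfer each piece to the centroidal y-axis using Ī + A·d² with d = x − 1.167:
  vertical leg: d = -0.6667 cm → contributes +5.806 cm⁴
  horizontal leg (remainder): d = 1.833 cm → contributes +18.78 cm⁴
Total I = 24.58 cm⁴.

I_y ≈ 25 cm⁴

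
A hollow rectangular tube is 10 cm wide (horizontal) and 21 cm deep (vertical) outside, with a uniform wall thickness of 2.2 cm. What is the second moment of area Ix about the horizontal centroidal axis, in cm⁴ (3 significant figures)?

Ix ≈ 5580 cm⁴

Decompose the section into non-overlapping parts with the origin at the bottom-left of its bounding rectangle.
Outer rectangle: 10 × 21, A = 210 cm², y = 10.5 cm, Ī = 7717.5 cm⁴.
Inner void (subtracted): 5.6 × 16.6, A = 92.96 cm², y = 10.5 cm, Ī = 2134.7 cm⁴.
By symmetry the centroid is at mid-height, ȳ = 10.5 cm.
All pieces are centred on the horizontal centroidal axis, so I = ΣĪ (holes subtracted) = 5582.8 cm⁴.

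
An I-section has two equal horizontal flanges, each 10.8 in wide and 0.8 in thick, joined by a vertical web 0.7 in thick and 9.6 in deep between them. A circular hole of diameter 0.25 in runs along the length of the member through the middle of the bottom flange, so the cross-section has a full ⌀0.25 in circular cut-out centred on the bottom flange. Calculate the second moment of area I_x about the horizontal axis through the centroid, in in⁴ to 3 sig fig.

I_x ≈ 518 in⁴

Split into non-overlapping primitives; take the origin at the lower-left of the bounding box.
Bottom flange: 10.8 × 0.8, A = 8.64 in², y = 0.4 in, Ī = 0.4608 in⁴.
Web: 0.7 × 9.6, A = 6.72 in², y = 5.6 in, Ī = 51.61 in⁴.
Top flange: 10.8 × 0.8, A = 8.64 in², y = 10.8 in, Ī = 0.4608 in⁴.
Hole (subtracted): ⌀0.25, A = 0.049087 in², y = 0.4 in, Ī = 0.00019175 in⁴.
Centroid: ȳ = ΣA·y / ΣA = 5.6107 in.
Transfer each piece to the horizontal axis through the centroid using Ī + A·d² with d = y − 5.6107:
  bottom flange: d = -5.2107 in → contributes +235.05 in⁴
  web: d = -0.010657 in → contributes +51.61 in⁴
  top flange: d = 5.1893 in → contributes +233.13 in⁴
  hole: d = -5.2107 in → contributes −1.333 in⁴
Total I = 518.45 in⁴.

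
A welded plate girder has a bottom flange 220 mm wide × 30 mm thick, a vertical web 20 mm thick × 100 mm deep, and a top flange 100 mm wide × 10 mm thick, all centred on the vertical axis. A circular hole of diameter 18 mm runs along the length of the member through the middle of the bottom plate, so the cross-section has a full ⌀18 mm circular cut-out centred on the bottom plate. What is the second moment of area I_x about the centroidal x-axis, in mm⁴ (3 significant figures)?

I_x ≈ 1.83 × 10⁷ mm⁴

Decompose the section into non-overlapping parts with the origin at the bottom-left of its bounding rectangle.
Bottom plate: 220 × 30, A = 6 600 mm², y = 15 mm, Ī = 495 000 mm⁴.
Web plate: 20 × 100, A = 2 000 mm², y = 80 mm, Ī = 1 666 667 mm⁴.
Top plate: 100 × 10, A = 1 000 mm², y = 135 mm, Ī = 8333.3 mm⁴.
Hole (subtracted): ⌀18, A = 254.47 mm², y = 15 mm, Ī = 5 153 mm⁴.
Centroid: ȳ = ΣA·y / ΣA = 41.751 mm.
Transfer each piece to the centroidal x-axis using Ī + A·d² with d = y − 41.751:
  bottom plate: d = -26.751 mm → contributes +5 217 979 mm⁴
  web plate: d = 38.249 mm → contributes +4 592 676 mm⁴
  top plate: d = 93.249 mm → contributes +8 703 755 mm⁴
  hole: d = -26.751 mm → contributes −187 252 mm⁴
Total I = 18 327 159 mm⁴.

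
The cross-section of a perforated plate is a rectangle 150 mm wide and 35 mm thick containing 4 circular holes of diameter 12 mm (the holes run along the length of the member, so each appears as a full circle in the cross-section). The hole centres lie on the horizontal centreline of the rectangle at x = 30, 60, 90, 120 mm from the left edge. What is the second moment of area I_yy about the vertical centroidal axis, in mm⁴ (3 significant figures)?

I_yy ≈ 9.33 × 10⁶ mm⁴

Break the section into simple shapes (no overlaps), measuring from the bottom-left corner of the bounding box.
Plate: 150 × 35, A = 5 250 mm², x = 75 mm, Ī = 9 843 750 mm⁴.
Hole 1 (subtracted): ⌀12, A = 113.1 mm², x = 30 mm, Ī = 1017.9 mm⁴.
Hole 2 (subtracted): ⌀12, A = 113.1 mm², x = 60 mm, Ī = 1017.9 mm⁴.
Hole 3 (subtracted): ⌀12, A = 113.1 mm², x = 90 mm, Ī = 1017.9 mm⁴.
Hole 4 (subtracted): ⌀12, A = 113.1 mm², x = 120 mm, Ī = 1017.9 mm⁴.
By symmetry the centroid is at mid-width, x̄ = 75 mm.
Transfer each piece to the vertical centroidal axis using Ī + A·d² with d = x − 75:
  plate: d = 0 mm → contributes +9 843 750 mm⁴
  hole 1: d = -45 mm → contributes −230 040 mm⁴
  hole 2: d = -15 mm → contributes −26 465 mm⁴
  hole 3: d = 15 mm → contributes −26 465 mm⁴
  hole 4: d = 45 mm → contributes −230 040 mm⁴
Total I = 9 330 740 mm⁴.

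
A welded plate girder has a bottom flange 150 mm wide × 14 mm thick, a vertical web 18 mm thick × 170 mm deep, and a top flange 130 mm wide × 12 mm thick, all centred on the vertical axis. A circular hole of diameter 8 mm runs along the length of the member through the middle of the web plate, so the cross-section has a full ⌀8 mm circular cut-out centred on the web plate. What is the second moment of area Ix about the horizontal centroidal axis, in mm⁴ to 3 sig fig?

Treat the section as a set of non-overlapping primitives; coordinates are from the bounding-box lower-left.
Bottom plate: 150 × 14, A = 2 100 mm², y = 7 mm, Ī = 34 300 mm⁴.
Web plate: 18 × 170, A = 3 060 mm², y = 99 mm, Ī = 7 369 500 mm⁴.
Top plate: 130 × 12, A = 1 560 mm², y = 190 mm, Ī = 18 720 mm⁴.
Hole (subtracted): ⌀8, A = 50.265 mm², y = 99 mm, Ī = 201.06 mm⁴.
Centroid: ȳ = ΣA·y / ΣA = 91.318 mm.
Transfer each piece to the horizontal centroidal axis using Ī + A·d² with d = y − 91.318:
  bottom plate: d = -84.318 mm → contributes +14 964 138 mm⁴
  web plate: d = 7.6825 mm → contributes +7 550 102 mm⁴
  top plate: d = 98.682 mm → contributes +15 210 357 mm⁴
  hole: d = 7.6825 mm → contributes −3167.7 mm⁴
Total I = 37 721 429 mm⁴.

Ix ≈ 3.77 × 10⁷ mm⁴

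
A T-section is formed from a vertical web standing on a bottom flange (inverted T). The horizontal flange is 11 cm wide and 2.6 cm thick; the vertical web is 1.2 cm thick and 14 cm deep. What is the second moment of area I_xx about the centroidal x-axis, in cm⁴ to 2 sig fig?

Split into non-overlapping primitives; take the origin at the lower-left of the bounding box.
Flange: 11 × 2.6, A = 28.6 cm², y = 1.3 cm, Ī = 16.11 cm⁴.
Web: 1.2 × 14, A = 16.8 cm², y = 9.6 cm, Ī = 274.4 cm⁴.
Centroid: ȳ = ΣA·y / ΣA = 4.371 cm.
Transfer each piece to the centroidal x-axis using Ī + A·d² with d = y − 4.371:
  flange: d = -3.071 cm → contributes +285.9 cm⁴
  web: d = 5.229 cm → contributes +733.7 cm⁴
Total I = 1 020 cm⁴.

I_xx ≈ 1000 cm⁴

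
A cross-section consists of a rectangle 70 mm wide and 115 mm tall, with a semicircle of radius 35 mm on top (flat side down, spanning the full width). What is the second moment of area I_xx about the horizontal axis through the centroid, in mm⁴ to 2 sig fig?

I_xx ≈ 1.7 × 10⁷ mm⁴

Treat the section as a set of non-overlapping primitives; coordinates are from the bounding-box lower-left.
Rectangular body: 70 × 115, A = 8 050 mm², y = 57.5 mm, Ī = 8 871 771 mm⁴.
Semicircular cap: semicircle r = 35, A = 1 924 mm², y = 129.9 mm, Ī = 164 704 mm⁴.
Centroid: ȳ = ΣA·y / ΣA = 71.46 mm.
Transfer each piece to the horizontal axis through the centroid using Ī + A·d² with d = y − 71.46:
  rectangular body: d = -13.96 mm → contributes +10 440 255 mm⁴
  semicircular cap: d = 58.4 mm → contributes +6 726 459 mm⁴
Total I = 17 166 714 mm⁴.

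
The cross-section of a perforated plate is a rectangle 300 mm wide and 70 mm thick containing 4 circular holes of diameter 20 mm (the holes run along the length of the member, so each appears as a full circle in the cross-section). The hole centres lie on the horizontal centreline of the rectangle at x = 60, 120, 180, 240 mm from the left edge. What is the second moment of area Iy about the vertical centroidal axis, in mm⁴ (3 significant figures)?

Iy ≈ 1.52 × 10⁸ mm⁴

Break the section into simple shapes (no overlaps), measuring from the bottom-left corner of the bounding box.
Plate: 300 × 70, A = 21 000 mm², x = 150 mm, Ī = 157 500 000 mm⁴.
Hole 1 (subtracted): ⌀20, A = 314.16 mm², x = 60 mm, Ī = 7 854 mm⁴.
Hole 2 (subtracted): ⌀20, A = 314.16 mm², x = 120 mm, Ī = 7 854 mm⁴.
Hole 3 (subtracted): ⌀20, A = 314.16 mm², x = 180 mm, Ī = 7 854 mm⁴.
Hole 4 (subtracted): ⌀20, A = 314.16 mm², x = 240 mm, Ī = 7 854 mm⁴.
By symmetry the centroid is at mid-width, x̄ = 150 mm.
Transfer each piece to the vertical centroidal axis using Ī + A·d² with d = x − 150:
  plate: d = 0 mm → contributes +157 500 000 mm⁴
  hole 1: d = -90 mm → contributes −2 552 544 mm⁴
  hole 2: d = -30 mm → contributes −290 597 mm⁴
  hole 3: d = 30 mm → contributes −290 597 mm⁴
  hole 4: d = 90 mm → contributes −2 552 544 mm⁴
Total I = 151 813 717 mm⁴.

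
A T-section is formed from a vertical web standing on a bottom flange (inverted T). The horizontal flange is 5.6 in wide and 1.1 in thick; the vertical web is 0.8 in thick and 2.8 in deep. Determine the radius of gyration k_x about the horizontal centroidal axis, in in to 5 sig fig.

k_x ≈ 0.99587 in

Break the section into simple shapes (no overlaps), measuring from the bottom-left corner of the bounding box.
Flange: 5.6 × 1.1, A = 6.16 in², y = 0.55 in, Ī = 0.6211333 in⁴.
Web: 0.8 × 2.8, A = 2.24 in², y = 2.5 in, Ī = 1.463467 in⁴.
Centroid: ȳ = ΣA·y / ΣA = 1.07 in.
Transfer each piece to the horizontal centroidal axis using Ī + A·d² with d = y − 1.07:
  flange: d = -0.52 in → contributes +2.286797 in⁴
  web: d = 1.43 in → contributes +6.044043 in⁴
Total I = 8.33084 in⁴.
Radius of gyration: k = √(I/A) = √(8.33084 / 8.4) = 0.9958748 in.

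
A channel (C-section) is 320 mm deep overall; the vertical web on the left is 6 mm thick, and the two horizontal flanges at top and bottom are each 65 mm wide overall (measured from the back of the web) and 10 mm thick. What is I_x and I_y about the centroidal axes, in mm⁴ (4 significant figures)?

I_x ≈ 4.474 × 10⁷ mm⁴, I_y ≈ 1.120 × 10⁶ mm⁴

Split into non-overlapping primitives; take the origin at the lower-left of the bounding box.
Web: 6 × 320, A = 1 920 mm², y = 160 mm, Ī = 16 384 000 mm⁴.
Top flange (beyond web): 59 × 10, A = 590 mm², y = 315 mm, Ī = 4916.67 mm⁴.
Bottom flange (beyond web): 59 × 10, A = 590 mm², y = 5 mm, Ī = 4916.67 mm⁴.
By symmetry the centroid is at mid-height, ȳ = 160 mm.
Transfer each piece to the centroidal x-axis using Ī + A·d² with d = y − 160:
  web: d = 0 mm → contributes +16 384 000 mm⁴
  top flange (beyond web): d = 155 mm → contributes +14 179 667 mm⁴
  bottom flange (beyond web): d = -155 mm → contributes +14 179 667 mm⁴
Total I = 44 743 333 mm⁴.
For the y-axis: x̄ = 15.371 mm.
Repeating about the centroidal y-axis gives I_y = 1 120 007 mm⁴.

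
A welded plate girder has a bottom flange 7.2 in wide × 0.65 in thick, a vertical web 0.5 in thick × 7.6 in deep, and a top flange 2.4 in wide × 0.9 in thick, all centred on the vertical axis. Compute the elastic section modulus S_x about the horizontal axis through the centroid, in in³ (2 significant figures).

Decompose the section into non-overlapping parts with the origin at the bottom-left of its bounding rectangle.
Bottom plate: 7.2 × 0.65, A = 4.68 in², y = 0.325 in, Ī = 0.1648 in⁴.
Web plate: 0.5 × 7.6, A = 3.8 in², y = 4.45 in, Ī = 18.29 in⁴.
Top plate: 2.4 × 0.9, A = 2.16 in², y = 8.7 in, Ī = 0.1458 in⁴.
Centroid: ȳ = ΣA·y / ΣA = 3.498 in.
Transfer each piece to the horizontal axis through the centroid using Ī + A·d² with d = y − 3.498:
  bottom plate: d = -3.173 in → contributes +47.29 in⁴
  web plate: d = 0.9516 in → contributes +21.73 in⁴
  top plate: d = 5.202 in → contributes +58.59 in⁴
Total I = 127.6 in⁴.
Extreme fibre distance c = 5.652 in; S = I/c = 22.58 in³.

S_x ≈ 23 in³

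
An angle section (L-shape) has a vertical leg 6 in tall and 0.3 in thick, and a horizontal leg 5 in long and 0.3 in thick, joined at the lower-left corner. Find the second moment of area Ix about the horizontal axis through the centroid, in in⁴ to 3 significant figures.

Ix ≈ 11.8 in⁴

Decompose the section into non-overlapping parts with the origin at the bottom-left of its bounding rectangle.
Vertical leg: 0.3 × 6, A = 1.8 in², y = 3 in, Ī = 5.4 in⁴.
Horizontal leg (remainder): 4.7 × 0.3, A = 1.41 in², y = 0.15 in, Ī = 0.010575 in⁴.
Centroid: ȳ = ΣA·y / ΣA = 1.7481 in.
Transfer each piece to the horizontal axis through the centroid using Ī + A·d² with d = y − 1.7481:
  vertical leg: d = 1.2519 in → contributes +8.2209 in⁴
  horizontal leg (remainder): d = -1.5981 in → contributes +3.6117 in⁴
Total I = 11.833 in⁴.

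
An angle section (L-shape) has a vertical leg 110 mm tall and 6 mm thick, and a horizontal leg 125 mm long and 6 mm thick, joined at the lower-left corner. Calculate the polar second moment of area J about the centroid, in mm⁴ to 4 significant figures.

J ≈ 3.779 × 10⁶ mm⁴

Treat the section as a set of non-overlapping primitives; coordinates are from the bounding-box lower-left.
Vertical leg: 6 × 110, A = 660 mm², y = 55 mm, Ī = 665 500 mm⁴.
Horizontal leg (remainder): 119 × 6, A = 714 mm², y = 3 mm, Ī = 2 142 mm⁴.
Centroid: ȳ = ΣA·y / ΣA = 27.9782 mm.
Transfer each piece to the centroidal x-axis using Ī + A·d² with d = y − 27.9782:
  vertical leg: d = 27.0218 mm → contributes +1 147 418 mm⁴
  horizontal leg (remainder): d = -24.9782 mm → contributes +447 613 mm⁴
Total I = 1 595 031 mm⁴.
For the y-axis: x̄ = 35.4782 mm.
Repeating about the centroidal y-axis gives I_y = 2 184 284 mm⁴.
Polar second moment: J = I_x + I_y = 3 779 315 mm⁴.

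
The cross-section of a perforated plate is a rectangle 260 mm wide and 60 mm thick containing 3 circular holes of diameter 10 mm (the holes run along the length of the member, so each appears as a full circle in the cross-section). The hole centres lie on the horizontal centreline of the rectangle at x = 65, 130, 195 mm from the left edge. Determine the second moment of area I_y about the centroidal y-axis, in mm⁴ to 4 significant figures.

I_y ≈ 8.721 × 10⁷ mm⁴

Break the section into simple shapes (no overlaps), measuring from the bottom-left corner of the bounding box.
Plate: 260 × 60, A = 15 600 mm², x = 130 mm, Ī = 87 880 000 mm⁴.
Hole 1 (subtracted): ⌀10, A = 78.5398 mm², x = 65 mm, Ī = 490.874 mm⁴.
Hole 2 (subtracted): ⌀10, A = 78.5398 mm², x = 130 mm, Ī = 490.874 mm⁴.
Hole 3 (subtracted): ⌀10, A = 78.5398 mm², x = 195 mm, Ī = 490.874 mm⁴.
By symmetry the centroid is at mid-width, x̄ = 130 mm.
Transfer each piece to the centroidal y-axis using Ī + A·d² with d = x − 130:
  plate: d = 0 mm → contributes +87 880 000 mm⁴
  hole 1: d = -65 mm → contributes −332 322 mm⁴
  hole 2: d = 0 mm → contributes −490.874 mm⁴
  hole 3: d = 65 mm → contributes −332 322 mm⁴
Total I = 87 214 866 mm⁴.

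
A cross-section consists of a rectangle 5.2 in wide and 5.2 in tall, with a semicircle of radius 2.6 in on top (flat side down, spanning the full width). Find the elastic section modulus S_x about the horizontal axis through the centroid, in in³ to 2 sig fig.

Split into non-overlapping primitives; take the origin at the lower-left of the bounding box.
Rectangular body: 5.2 × 5.2, A = 27.04 in², y = 2.6 in, Ī = 60.93 in⁴.
Semicircular cap: semicircle r = 2.6, A = 10.62 in², y = 6.303 in, Ī = 5.016 in⁴.
Centroid: ȳ = ΣA·y / ΣA = 3.644 in.
Transfer each piece to the horizontal axis through the centroid using Ī + A·d² with d = y − 3.644:
  rectangular body: d = -1.044 in → contributes +90.42 in⁴
  semicircular cap: d = 2.659 in → contributes +80.1 in⁴
Total I = 170.5 in⁴.
Extreme fibre distance c = 4.156 in; S = I/c = 41.03 in³.

S_x ≈ 41 in³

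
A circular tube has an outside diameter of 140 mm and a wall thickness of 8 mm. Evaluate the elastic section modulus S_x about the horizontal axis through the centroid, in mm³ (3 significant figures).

Split into non-overlapping primitives; take the origin at the lower-left of the bounding box.
Outer circle: ⌀140, A = 15 394 mm², y = 70 mm, Ī = 18 857 410 mm⁴.
Bore (subtracted): ⌀124, A = 12 076 mm², y = 70 mm, Ī = 11 605 307 mm⁴.
By symmetry the centroid is at mid-height, ȳ = 70 mm.
All pieces are centred on the horizontal axis through the centroid, so I = ΣĪ (holes subtracted) = 7 252 103 mm⁴.
Extreme fibre distance c = 70 mm; S = I/c = 103 601 mm³.

S_x ≈ 1.04 × 10⁵ mm³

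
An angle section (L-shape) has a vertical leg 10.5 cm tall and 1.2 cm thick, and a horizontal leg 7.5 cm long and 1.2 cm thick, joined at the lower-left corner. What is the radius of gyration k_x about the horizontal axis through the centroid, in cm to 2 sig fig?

Split into non-overlapping primitives; take the origin at the lower-left of the bounding box.
Vertical leg: 1.2 × 10.5, A = 12.6 cm², y = 5.25 cm, Ī = 115.8 cm⁴.
Horizontal leg (remainder): 6.3 × 1.2, A = 7.56 cm², y = 0.6 cm, Ī = 0.9072 cm⁴.
Centroid: ȳ = ΣA·y / ΣA = 3.506 cm.
Transfer each piece to the horizontal axis through the centroid using Ī + A·d² with d = y − 3.506:
  vertical leg: d = 1.744 cm → contributes +154.1 cm⁴
  horizontal leg (remainder): d = -2.906 cm → contributes +64.76 cm⁴
Total I = 218.8 cm⁴.
Radius of gyration: k = √(I/A) = √(218.8 / 20.16) = 3.295 cm.

k_x ≈ 3.3 cm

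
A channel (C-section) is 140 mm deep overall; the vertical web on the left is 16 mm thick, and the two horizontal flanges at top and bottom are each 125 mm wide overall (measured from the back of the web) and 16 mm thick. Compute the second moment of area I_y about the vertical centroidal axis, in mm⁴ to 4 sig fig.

Treat the section as a set of non-overlapping primitives; coordinates are from the bounding-box lower-left.
Web: 16 × 140, A = 2 240 mm², x = 8 mm, Ī = 47786.7 mm⁴.
Top flange (beyond web): 109 × 16, A = 1 744 mm², x = 70.5 mm, Ī = 1 726 705 mm⁴.
Bottom flange (beyond web): 109 × 16, A = 1 744 mm², x = 70.5 mm, Ī = 1 726 705 mm⁴.
Centroid: x̄ = ΣA·x / ΣA = 46.0587 mm.
Transfer each piece to the vertical centroidal axis using Ī + A·d² with d = x − 46.0587:
  web: d = -38.0587 mm → contributes +3 292 341 mm⁴
  top flange (beyond web): d = 24.4413 mm → contributes +2 768 535 mm⁴
  bottom flange (beyond web): d = 24.4413 mm → contributes +2 768 535 mm⁴
Total I = 8 829 410 mm⁴.

I_y ≈ 8.829 × 10⁶ mm⁴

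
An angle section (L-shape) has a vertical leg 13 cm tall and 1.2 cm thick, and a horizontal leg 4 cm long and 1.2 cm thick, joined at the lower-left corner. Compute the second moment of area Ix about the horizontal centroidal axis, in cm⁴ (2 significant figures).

Ix ≈ 320 cm⁴

Split into non-overlapping primitives; take the origin at the lower-left of the bounding box.
Vertical leg: 1.2 × 13, A = 15.6 cm², y = 6.5 cm, Ī = 219.7 cm⁴.
Horizontal leg (remainder): 2.8 × 1.2, A = 3.36 cm², y = 0.6 cm, Ī = 0.4032 cm⁴.
Centroid: ȳ = ΣA·y / ΣA = 5.454 cm.
Transfer each piece to the horizontal centroidal axis using Ī + A·d² with d = y − 5.454:
  vertical leg: d = 1.046 cm → contributes +236.8 cm⁴
  horizontal leg (remainder): d = -4.854 cm → contributes +79.58 cm⁴
Total I = 316.3 cm⁴.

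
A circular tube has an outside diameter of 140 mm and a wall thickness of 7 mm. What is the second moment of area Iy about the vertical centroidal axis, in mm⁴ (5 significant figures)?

Iy ≈ 6.4851 × 10⁶ mm⁴

Decompose the section into non-overlapping parts with the origin at the bottom-left of its bounding rectangle.
Outer circle: ⌀140, A = 15393.8 mm², x = 70 mm, Ī = 18 857 410 mm⁴.
Bore (subtracted): ⌀126, A = 12468.98 mm², x = 70 mm, Ī = 12 372 347 mm⁴.
By symmetry the centroid is at mid-width, x̄ = 70 mm.
All pieces are centred on the vertical centroidal axis, so I = ΣĪ (holes subtracted) = 6 485 063 mm⁴.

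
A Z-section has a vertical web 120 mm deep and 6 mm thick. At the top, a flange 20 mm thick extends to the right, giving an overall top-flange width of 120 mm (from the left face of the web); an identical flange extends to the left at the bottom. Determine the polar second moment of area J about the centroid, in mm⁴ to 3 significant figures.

J ≈ 3.38 × 10⁷ mm⁴

Decompose the section into non-overlapping parts with the origin at the bottom-left of its bounding rectangle.
Web: 6 × 120, A = 720 mm², y = 60 mm, Ī = 864 000 mm⁴.
Top flange (beyond web): 114 × 20, A = 2 280 mm², y = 110 mm, Ī = 76 000 mm⁴.
Bottom flange (beyond web): 114 × 20, A = 2 280 mm², y = 10 mm, Ī = 76 000 mm⁴.
Centroid: ȳ = ΣA·y / ΣA = 60 mm.
Transfer each piece to the centroidal x-axis using Ī + A·d² with d = y − 60:
  web: d = 0 mm → contributes +864 000 mm⁴
  top flange (beyond web): d = 50 mm → contributes +5 776 000 mm⁴
  bottom flange (beyond web): d = -50 mm → contributes +5 776 000 mm⁴
Total I = 12 416 000 mm⁴.
For the y-axis: x̄ = 117 mm.
Repeating about the centroidal y-axis gives I_y = 21 356 640 mm⁴.
Polar second moment: J = I_x + I_y = 33 772 640 mm⁴.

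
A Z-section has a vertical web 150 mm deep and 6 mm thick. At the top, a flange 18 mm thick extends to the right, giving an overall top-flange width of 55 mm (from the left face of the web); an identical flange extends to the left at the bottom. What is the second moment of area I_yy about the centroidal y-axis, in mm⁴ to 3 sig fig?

I_yy ≈ 1.69 × 10⁶ mm⁴

Split into non-overlapping primitives; take the origin at the lower-left of the bounding box.
Web: 6 × 150, A = 900 mm², x = 52 mm, Ī = 2 700 mm⁴.
Top flange (beyond web): 49 × 18, A = 882 mm², x = 79.5 mm, Ī = 176 474 mm⁴.
Bottom flange (beyond web): 49 × 18, A = 882 mm², x = 24.5 mm, Ī = 176 474 mm⁴.
Centroid: x̄ = ΣA·x / ΣA = 52 mm.
Transfer each piece to the centroidal y-axis using Ī + A·d² with d = x − 52:
  web: d = 0 mm → contributes +2 700 mm⁴
  top flange (beyond web): d = 27.5 mm → contributes +843 486 mm⁴
  bottom flange (beyond web): d = -27.5 mm → contributes +843 486 mm⁴
Total I = 1 689 672 mm⁴.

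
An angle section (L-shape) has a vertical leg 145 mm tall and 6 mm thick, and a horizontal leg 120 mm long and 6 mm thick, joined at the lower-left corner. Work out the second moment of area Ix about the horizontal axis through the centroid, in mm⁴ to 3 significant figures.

Ix ≈ 3.38 × 10⁶ mm⁴

Treat the section as a set of non-overlapping primitives; coordinates are from the bounding-box lower-left.
Vertical leg: 6 × 145, A = 870 mm², y = 72.5 mm, Ī = 1 524 313 mm⁴.
Horizontal leg (remainder): 114 × 6, A = 684 mm², y = 3 mm, Ī = 2 052 mm⁴.
Centroid: ȳ = ΣA·y / ΣA = 41.909 mm.
Transfer each piece to the horizontal axis through the centroid using Ī + A·d² with d = y − 41.909:
  vertical leg: d = 30.591 mm → contributes +2 338 452 mm⁴
  horizontal leg (remainder): d = -38.909 mm → contributes +1 037 581 mm⁴
Total I = 3 376 033 mm⁴.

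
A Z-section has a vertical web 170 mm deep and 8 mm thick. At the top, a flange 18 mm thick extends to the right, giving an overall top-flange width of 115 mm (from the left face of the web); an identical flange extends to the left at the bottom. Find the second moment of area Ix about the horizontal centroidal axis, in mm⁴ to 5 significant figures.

Ix ≈ 2.5628 × 10⁷ mm⁴

Decompose the section into non-overlapping parts with the origin at the bottom-left of its bounding rectangle.
Web: 8 × 170, A = 1 360 mm², y = 85 mm, Ī = 3 275 333 mm⁴.
Top flange (beyond web): 107 × 18, A = 1 926 mm², y = 161 mm, Ī = 52 002 mm⁴.
Bottom flange (beyond web): 107 × 18, A = 1 926 mm², y = 9 mm, Ī = 52 002 mm⁴.
Centroid: ȳ = ΣA·y / ΣA = 85 mm.
Transfer each piece to the horizontal centroidal axis using Ī + A·d² with d = y − 85:
  web: d = 0 mm → contributes +3 275 333 mm⁴
  top flange (beyond web): d = 76 mm → contributes +11 176 578 mm⁴
  bottom flange (beyond web): d = -76 mm → contributes +11 176 578 mm⁴
Total I = 25 628 489 mm⁴.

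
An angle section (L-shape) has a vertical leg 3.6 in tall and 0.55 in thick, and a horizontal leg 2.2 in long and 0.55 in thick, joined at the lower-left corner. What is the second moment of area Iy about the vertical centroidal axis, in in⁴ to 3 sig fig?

Decompose the section into non-overlapping parts with the origin at the bottom-left of its bounding rectangle.
Vertical leg: 0.55 × 3.6, A = 1.98 in², x = 0.275 in, Ī = 0.049913 in⁴.
Horizontal leg (remainder): 1.65 × 0.55, A = 0.9075 in², x = 1.375 in, Ī = 0.20589 in⁴.
Centroid: x̄ = ΣA·x / ΣA = 0.62071 in.
Transfer each piece to the vertical centroidal axis using Ī + A·d² with d = x − 0.62071:
  vertical leg: d = -0.34571 in → contributes +0.28656 in⁴
  horizontal leg (remainder): d = 0.75429 in → contributes +0.72221 in⁴
Total I = 1.0088 in⁴.

Iy ≈ 1.01 in⁴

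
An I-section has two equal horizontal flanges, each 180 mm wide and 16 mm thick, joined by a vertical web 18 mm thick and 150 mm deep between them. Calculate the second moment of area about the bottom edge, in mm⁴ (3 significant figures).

Treat the section as a set of non-overlapping primitives; coordinates are from the bounding-box lower-left.
Bottom flange: 180 × 16, A = 2 880 mm², y = 8 mm, Ī = 61 440 mm⁴.
Web: 18 × 150, A = 2 700 mm², y = 91 mm, Ī = 5 062 500 mm⁴.
Top flange: 180 × 16, A = 2 880 mm², y = 174 mm, Ī = 61 440 mm⁴.
Transfer each piece to the bottom edge using Ī + A·d² with d = y − 0:
  bottom flange: d = 8 mm → contributes +245 760 mm⁴
  web: d = 91 mm → contributes +27 421 200 mm⁴
  top flange: d = 174 mm → contributes +87 256 320 mm⁴
Total I = 114 923 280 mm⁴.

I_base ≈ 1.15 × 10⁸ mm⁴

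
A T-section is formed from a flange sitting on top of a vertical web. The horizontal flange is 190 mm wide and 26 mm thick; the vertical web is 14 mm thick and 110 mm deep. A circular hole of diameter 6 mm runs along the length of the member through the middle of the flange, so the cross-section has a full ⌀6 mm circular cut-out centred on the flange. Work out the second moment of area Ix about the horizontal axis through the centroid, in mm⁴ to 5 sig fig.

Decompose the section into non-overlapping parts with the origin at the bottom-left of its bounding rectangle.
Flange: 190 × 26, A = 4 940 mm², y = 123 mm, Ī = 278286.7 mm⁴.
Web: 14 × 110, A = 1 540 mm², y = 55 mm, Ī = 1 552 833 mm⁴.
Hole (subtracted): ⌀6, A = 28.27433 mm², y = 123 mm, Ī = 63.61725 mm⁴.
Centroid: ȳ = ΣA·y / ΣA = 106.7687 mm.
Transfer each piece to the horizontal axis through the centroid using Ī + A·d² with d = y − 106.7687:
  flange: d = 16.23132 mm → contributes +1 579 757 mm⁴
  web: d = -51.76868 mm → contributes +5 680 028 mm⁴
  hole: d = 16.23132 mm → contributes −7512.65 mm⁴
Total I = 7 252 273 mm⁴.

Ix ≈ 7.2523 × 10⁶ mm⁴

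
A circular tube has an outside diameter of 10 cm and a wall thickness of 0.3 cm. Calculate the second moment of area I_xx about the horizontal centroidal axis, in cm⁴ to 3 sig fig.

Treat the section as a set of non-overlapping primitives; coordinates are from the bounding-box lower-left.
Outer circle: ⌀10, A = 78.54 cm², y = 5 cm, Ī = 490.87 cm⁴.
Bore (subtracted): ⌀9.4, A = 69.398 cm², y = 5 cm, Ī = 383.25 cm⁴.
By symmetry the centroid is at mid-height, ȳ = 5 cm.
All pieces are centred on the horizontal centroidal axis, so I = ΣĪ (holes subtracted) = 107.62 cm⁴.

I_xx ≈ 108 cm⁴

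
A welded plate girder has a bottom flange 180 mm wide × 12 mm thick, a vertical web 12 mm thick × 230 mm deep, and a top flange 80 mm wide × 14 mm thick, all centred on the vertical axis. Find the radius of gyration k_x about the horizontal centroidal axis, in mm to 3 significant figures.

Decompose the section into non-overlapping parts with the origin at the bottom-left of its bounding rectangle.
Bottom plate: 180 × 12, A = 2 160 mm², y = 6 mm, Ī = 25 920 mm⁴.
Web plate: 12 × 230, A = 2 760 mm², y = 127 mm, Ī = 12 167 000 mm⁴.
Top plate: 80 × 14, A = 1 120 mm², y = 249 mm, Ī = 18 293 mm⁴.
Centroid: ȳ = ΣA·y / ΣA = 106.35 mm.
Transfer each piece to the horizontal centroidal axis using Ī + A·d² with d = y − 106.35:
  bottom plate: d = -100.35 mm → contributes +21 777 815 mm⁴
  web plate: d = 20.649 mm → contributes +13 343 813 mm⁴
  top plate: d = 142.65 mm → contributes +22 808 881 mm⁴
Total I = 57 930 509 mm⁴.
Radius of gyration: k = √(I/A) = √(57 930 509 / 6 040) = 97.934 mm.

k_x ≈ 97.9 mm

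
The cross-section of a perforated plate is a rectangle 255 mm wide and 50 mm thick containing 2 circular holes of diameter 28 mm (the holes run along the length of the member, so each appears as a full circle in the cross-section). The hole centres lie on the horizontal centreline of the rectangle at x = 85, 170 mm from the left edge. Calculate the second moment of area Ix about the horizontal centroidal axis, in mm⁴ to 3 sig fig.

Treat the section as a set of non-overlapping primitives; coordinates are from the bounding-box lower-left.
Plate: 255 × 50, A = 12 750 mm², y = 25 mm, Ī = 2 656 250 mm⁴.
Hole 1 (subtracted): ⌀28, A = 615.75 mm², y = 25 mm, Ī = 30 172 mm⁴.
Hole 2 (subtracted): ⌀28, A = 615.75 mm², y = 25 mm, Ī = 30 172 mm⁴.
By symmetry the centroid is at mid-height, ȳ = 25 mm.
All pieces are centred on the horizontal centroidal axis, so I = ΣĪ (holes subtracted) = 2 595 906 mm⁴.

Ix ≈ 2.60 × 10⁶ mm⁴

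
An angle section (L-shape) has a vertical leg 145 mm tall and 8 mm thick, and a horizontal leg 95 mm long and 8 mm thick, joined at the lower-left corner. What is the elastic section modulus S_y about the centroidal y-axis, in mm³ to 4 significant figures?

Decompose the section into non-overlapping parts with the origin at the bottom-left of its bounding rectangle.
Vertical leg: 8 × 145, A = 1 160 mm², x = 4 mm, Ī = 6186.67 mm⁴.
Horizontal leg (remainder): 87 × 8, A = 696 mm², x = 51.5 mm, Ī = 439 002 mm⁴.
Centroid: x̄ = ΣA·x / ΣA = 21.8125 mm.
Transfer each piece to the centroidal y-axis using Ī + A·d² with d = x − 21.8125:
  vertical leg: d = -17.8125 mm → contributes +374 237 mm⁴
  horizontal leg (remainder): d = 29.6875 mm → contributes +1 052 420 mm⁴
Total I = 1 426 657 mm⁴.
Extreme fibre distance c = 73.1875 mm; S = I/c = 19493.2 mm³.

S_y ≈ 1.949 × 10⁴ mm³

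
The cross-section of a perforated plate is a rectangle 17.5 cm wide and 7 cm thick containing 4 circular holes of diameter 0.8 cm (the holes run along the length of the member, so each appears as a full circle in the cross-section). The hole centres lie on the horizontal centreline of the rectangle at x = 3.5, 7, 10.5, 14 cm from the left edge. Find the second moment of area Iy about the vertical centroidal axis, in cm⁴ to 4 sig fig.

Iy ≈ 3095 cm⁴

Break the section into simple shapes (no overlaps), measuring from the bottom-left corner of the bounding box.
Plate: 17.5 × 7, A = 122.5 cm², x = 8.75 cm, Ī = 3126.3 cm⁴.
Hole 1 (subtracted): ⌀0.8, A = 0.502655 cm², x = 3.5 cm, Ī = 0.0201062 cm⁴.
Hole 2 (subtracted): ⌀0.8, A = 0.502655 cm², x = 7 cm, Ī = 0.0201062 cm⁴.
Hole 3 (subtracted): ⌀0.8, A = 0.502655 cm², x = 10.5 cm, Ī = 0.0201062 cm⁴.
Hole 4 (subtracted): ⌀0.8, A = 0.502655 cm², x = 14 cm, Ī = 0.0201062 cm⁴.
By symmetry the centroid is at mid-width, x̄ = 8.75 cm.
Transfer each piece to the vertical centroidal axis using Ī + A·d² with d = x − 8.75:
  plate: d = 0 cm → contributes +3126.3 cm⁴
  hole 1: d = -5.25 cm → contributes −13.8745 cm⁴
  hole 2: d = -1.75 cm → contributes −1.55949 cm⁴
  hole 3: d = 1.75 cm → contributes −1.55949 cm⁴
  hole 4: d = 5.25 cm → contributes −13.8745 cm⁴
Total I = 3095.43 cm⁴.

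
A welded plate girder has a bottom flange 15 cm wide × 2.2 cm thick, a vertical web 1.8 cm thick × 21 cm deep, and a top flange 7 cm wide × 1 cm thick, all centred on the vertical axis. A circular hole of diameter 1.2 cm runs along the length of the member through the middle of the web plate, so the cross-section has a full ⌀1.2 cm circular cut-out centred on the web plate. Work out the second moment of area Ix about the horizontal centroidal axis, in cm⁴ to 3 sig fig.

Split into non-overlapping primitives; take the origin at the lower-left of the bounding box.
Bottom plate: 15 × 2.2, A = 33 cm², y = 1.1 cm, Ī = 13.31 cm⁴.
Web plate: 1.8 × 21, A = 37.8 cm², y = 12.7 cm, Ī = 1389.2 cm⁴.
Top plate: 7 × 1, A = 7 cm², y = 23.7 cm, Ī = 0.58333 cm⁴.
Hole (subtracted): ⌀1.2, A = 1.131 cm², y = 12.7 cm, Ī = 0.10179 cm⁴.
Centroid: ȳ = ΣA·y / ΣA = 8.7114 cm.
Transfer each piece to the horizontal centroidal axis using Ī + A·d² with d = y − 8.7114:
  bottom plate: d = -7.6114 cm → contributes +1925.1 cm⁴
  web plate: d = 3.9886 cm → contributes +1990.5 cm⁴
  top plate: d = 14.989 cm → contributes +1573.2 cm⁴
  hole: d = 3.9886 cm → contributes −18.094 cm⁴
Total I = 5470.7 cm⁴.

Ix ≈ 5470 cm⁴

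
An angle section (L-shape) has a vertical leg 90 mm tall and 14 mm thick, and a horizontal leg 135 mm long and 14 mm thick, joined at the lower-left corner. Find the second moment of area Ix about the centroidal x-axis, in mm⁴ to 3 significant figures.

Ix ≈ 1.92 × 10⁶ mm⁴

Decompose the section into non-overlapping parts with the origin at the bottom-left of its bounding rectangle.
Vertical leg: 14 × 90, A = 1 260 mm², y = 45 mm, Ī = 850 500 mm⁴.
Horizontal leg (remainder): 121 × 14, A = 1 694 mm², y = 7 mm, Ī = 27 669 mm⁴.
Centroid: ȳ = ΣA·y / ΣA = 23.209 mm.
Transfer each piece to the centroidal x-axis using Ī + A·d² with d = y − 23.209:
  vertical leg: d = 21.791 mm → contributes +1 448 834 mm⁴
  horizontal leg (remainder): d = -16.209 mm → contributes +472 710 mm⁴
Total I = 1 921 544 mm⁴.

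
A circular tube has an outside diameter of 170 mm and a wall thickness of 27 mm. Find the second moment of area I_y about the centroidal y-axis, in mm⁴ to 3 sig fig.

I_y ≈ 3.21 × 10⁷ mm⁴

Split into non-overlapping primitives; take the origin at the lower-left of the bounding box.
Outer circle: ⌀170, A = 22 698 mm², x = 85 mm, Ī = 40 998 275 mm⁴.
Bore (subtracted): ⌀116, A = 10 568 mm², x = 85 mm, Ī = 8 887 955 mm⁴.
By symmetry the centroid is at mid-width, x̄ = 85 mm.
All pieces are centred on the centroidal y-axis, so I = ΣĪ (holes subtracted) = 32 110 320 mm⁴.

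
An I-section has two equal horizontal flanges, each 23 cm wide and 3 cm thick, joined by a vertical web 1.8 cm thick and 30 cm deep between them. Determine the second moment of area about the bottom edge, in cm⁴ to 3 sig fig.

I_base ≈ 1.04 × 10⁵ cm⁴

Split into non-overlapping primitives; take the origin at the lower-left of the bounding box.
Bottom flange: 23 × 3, A = 69 cm², y = 1.5 cm, Ī = 51.75 cm⁴.
Web: 1.8 × 30, A = 54 cm², y = 18 cm, Ī = 4 050 cm⁴.
Top flange: 23 × 3, A = 69 cm², y = 34.5 cm, Ī = 51.75 cm⁴.
Transfer each piece to the base of the section using Ī + A·d² with d = y − 0:
  bottom flange: d = 1.5 cm → contributes +207 cm⁴
  web: d = 18 cm → contributes +21 546 cm⁴
  top flange: d = 34.5 cm → contributes +82 179 cm⁴
Total I = 103 932 cm⁴.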